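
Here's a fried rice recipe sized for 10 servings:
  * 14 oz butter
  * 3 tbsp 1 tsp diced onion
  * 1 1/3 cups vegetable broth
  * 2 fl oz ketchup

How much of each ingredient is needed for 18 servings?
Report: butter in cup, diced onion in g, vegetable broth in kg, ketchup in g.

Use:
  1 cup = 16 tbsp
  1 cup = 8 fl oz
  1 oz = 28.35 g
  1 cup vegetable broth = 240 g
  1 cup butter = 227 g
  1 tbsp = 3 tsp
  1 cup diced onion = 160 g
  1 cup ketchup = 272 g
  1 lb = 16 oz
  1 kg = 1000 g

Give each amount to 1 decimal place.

butter: 3.1 cup; diced onion: 60.0 g; vegetable broth: 0.6 kg; ketchup: 122.4 g

Scaling factor: 18/10 = 9/5 = 1.8.
butter: 14 oz × 9/5 × 28.35 g/oz ÷ 227 g/cup ≈ 3.1 cup
diced onion: (3 tbsp + 1 tsp = 10/3 tbsp) × 9/5 ÷ 16 tbsp/cup × 160 g/cup = 60.0 g
vegetable broth: 4/3 cup × 9/5 × 240 g/cup ÷ 1000 g/kg ≈ 0.6 kg
ketchup: 2 fl oz × 9/5 ÷ 8 fl oz/cup × 272 g/cup = 122.4 g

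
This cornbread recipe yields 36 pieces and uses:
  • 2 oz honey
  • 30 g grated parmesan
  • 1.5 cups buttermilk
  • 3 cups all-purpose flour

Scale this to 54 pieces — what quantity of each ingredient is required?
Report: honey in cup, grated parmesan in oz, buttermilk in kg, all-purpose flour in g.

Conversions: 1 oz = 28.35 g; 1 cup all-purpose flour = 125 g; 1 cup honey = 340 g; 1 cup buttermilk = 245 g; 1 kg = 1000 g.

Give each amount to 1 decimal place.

honey: 0.3 cup; grated parmesan: 1.6 oz; buttermilk: 0.6 kg; all-purpose flour: 562.5 g

Scaling factor: 54/36 = 3/2 = 1.5.
honey: 2 oz × 3/2 × 28.35 g/oz ÷ 340 g/cup ≈ 0.3 cup
grated parmesan: 30 g × 3/2 ÷ 28.35 g/oz ≈ 1.6 oz
buttermilk: 1.5 cup × 3/2 × 245 g/cup ÷ 1000 g/kg ≈ 0.6 kg
all-purpose flour: 3 cup × 3/2 × 125 g/cup = 562.5 g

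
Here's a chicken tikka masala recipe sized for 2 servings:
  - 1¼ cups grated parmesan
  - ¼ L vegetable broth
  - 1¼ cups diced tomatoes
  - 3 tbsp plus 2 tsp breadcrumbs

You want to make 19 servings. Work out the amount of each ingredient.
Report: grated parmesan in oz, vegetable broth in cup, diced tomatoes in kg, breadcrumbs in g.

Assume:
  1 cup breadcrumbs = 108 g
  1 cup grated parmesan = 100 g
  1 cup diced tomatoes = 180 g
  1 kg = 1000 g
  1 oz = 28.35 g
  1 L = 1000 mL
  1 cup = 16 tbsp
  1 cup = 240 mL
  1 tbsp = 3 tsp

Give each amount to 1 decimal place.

Scaling factor: 19/2 = 9.5.
grated parmesan: 1.25 cup × 19/2 × 100 g/cup ÷ 28.35 g/oz ≈ 41.9 oz
vegetable broth: 0.25 L × 19/2 × 1000 mL/L ÷ 240 mL/cup ≈ 9.9 cup
diced tomatoes: 1.25 cup × 19/2 × 180 g/cup ÷ 1000 g/kg ≈ 2.1 kg
breadcrumbs: (3 tbsp + 2 tsp = 11/3 tbsp) × 19/2 ÷ 16 tbsp/cup × 108 g/cup ≈ 235.1 g

grated parmesan: 41.9 oz; vegetable broth: 9.9 cup; diced tomatoes: 2.1 kg; breadcrumbs: 235.1 g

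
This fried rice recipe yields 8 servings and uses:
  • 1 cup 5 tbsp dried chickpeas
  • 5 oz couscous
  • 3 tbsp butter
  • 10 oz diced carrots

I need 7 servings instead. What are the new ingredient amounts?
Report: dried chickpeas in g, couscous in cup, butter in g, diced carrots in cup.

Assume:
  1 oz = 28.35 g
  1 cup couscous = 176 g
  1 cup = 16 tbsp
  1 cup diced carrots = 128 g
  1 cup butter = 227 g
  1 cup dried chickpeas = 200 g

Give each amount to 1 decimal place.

dried chickpeas: 229.7 g; couscous: 0.7 cup; butter: 37.2 g; diced carrots: 1.9 cup

Scaling factor: 7/8 = 0.875.
dried chickpeas: (1 cup + 5 tbsp = 1.3125 cup) × 7/8 × 200 g/cup ≈ 229.7 g
couscous: 5 oz × 7/8 × 28.35 g/oz ÷ 176 g/cup ≈ 0.7 cup
butter: 3 tbsp × 7/8 ÷ 16 tbsp/cup × 227 g/cup ≈ 37.2 g
diced carrots: 10 oz × 7/8 × 28.35 g/oz ÷ 128 g/cup ≈ 1.9 cup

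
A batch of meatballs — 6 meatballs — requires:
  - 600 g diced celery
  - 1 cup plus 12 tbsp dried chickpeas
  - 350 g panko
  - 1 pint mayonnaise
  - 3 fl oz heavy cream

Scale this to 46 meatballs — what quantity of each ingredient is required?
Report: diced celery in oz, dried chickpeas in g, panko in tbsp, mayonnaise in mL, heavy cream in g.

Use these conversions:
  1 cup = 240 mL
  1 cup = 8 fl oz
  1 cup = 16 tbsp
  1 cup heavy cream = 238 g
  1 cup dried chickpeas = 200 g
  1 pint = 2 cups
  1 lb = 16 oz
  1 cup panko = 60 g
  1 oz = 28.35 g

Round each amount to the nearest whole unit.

diced celery: 162 oz; dried chickpeas: 2683 g; panko: 716 tbsp; mayonnaise: 3680 mL; heavy cream: 684 g

Scaling factor: 46/6 = 23/3.
diced celery: 600 g × 23/3 ÷ 28.35 g/oz ≈ 162 oz
dried chickpeas: (1 cup + 12 tbsp = 1.75 cup) × 23/3 × 200 g/cup ≈ 2683 g
panko: 350 g × 23/3 ÷ 60 g/cup × 16 tbsp/cup ≈ 716 tbsp
mayonnaise: 1 pint × 23/3 × 2 cup/pint × 240 mL/cup = 3680 mL
heavy cream: 3 fl oz × 23/3 ÷ 8 fl oz/cup × 238 g/cup ≈ 684 g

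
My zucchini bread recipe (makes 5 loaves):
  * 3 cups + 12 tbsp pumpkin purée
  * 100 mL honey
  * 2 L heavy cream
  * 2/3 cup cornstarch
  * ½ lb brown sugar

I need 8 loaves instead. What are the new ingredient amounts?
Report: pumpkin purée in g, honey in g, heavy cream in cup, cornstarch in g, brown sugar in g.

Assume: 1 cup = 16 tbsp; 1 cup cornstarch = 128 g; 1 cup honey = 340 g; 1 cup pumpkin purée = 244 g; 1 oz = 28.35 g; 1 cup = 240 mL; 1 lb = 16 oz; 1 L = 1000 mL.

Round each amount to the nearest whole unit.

Scaling factor: 8/5 = 1.6.
pumpkin purée: (3 cup + 12 tbsp = 3.75 cup) × 8/5 × 244 g/cup = 1464 g
honey: 100 mL × 8/5 ÷ 240 mL/cup × 340 g/cup ≈ 227 g
heavy cream: 2 L × 8/5 × 1000 mL/L ÷ 240 mL/cup ≈ 13 cup
cornstarch: 2/3 cup × 8/5 × 128 g/cup ≈ 137 g
brown sugar: 0.5 lb × 8/5 × 16 oz/lb × 28.35 g/oz ≈ 363 g

pumpkin purée: 1464 g; honey: 227 g; heavy cream: 13 cup; cornstarch: 137 g; brown sugar: 363 g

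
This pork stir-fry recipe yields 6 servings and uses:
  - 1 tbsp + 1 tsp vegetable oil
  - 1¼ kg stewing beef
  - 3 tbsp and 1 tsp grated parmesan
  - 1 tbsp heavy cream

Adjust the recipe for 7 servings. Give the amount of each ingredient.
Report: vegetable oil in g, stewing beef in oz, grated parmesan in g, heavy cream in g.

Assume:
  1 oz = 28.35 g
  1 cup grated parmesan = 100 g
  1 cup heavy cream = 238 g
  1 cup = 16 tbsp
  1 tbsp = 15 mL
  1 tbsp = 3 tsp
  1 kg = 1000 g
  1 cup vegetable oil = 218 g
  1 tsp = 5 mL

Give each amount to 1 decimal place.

Scaling factor: 7/6.
vegetable oil: (1 tbsp + 1 tsp = 4/3 tbsp) × 7/6 ÷ 16 tbsp/cup × 218 g/cup ≈ 21.2 g
stewing beef: 1.25 kg × 7/6 × 1000 g/kg ÷ 28.35 g/oz ≈ 51.4 oz
grated parmesan: (3 tbsp + 1 tsp = 10/3 tbsp) × 7/6 ÷ 16 tbsp/cup × 100 g/cup ≈ 24.3 g
heavy cream: 1 tbsp × 7/6 ÷ 16 tbsp/cup × 238 g/cup ≈ 17.4 g

vegetable oil: 21.2 g; stewing beef: 51.4 oz; grated parmesan: 24.3 g; heavy cream: 17.4 g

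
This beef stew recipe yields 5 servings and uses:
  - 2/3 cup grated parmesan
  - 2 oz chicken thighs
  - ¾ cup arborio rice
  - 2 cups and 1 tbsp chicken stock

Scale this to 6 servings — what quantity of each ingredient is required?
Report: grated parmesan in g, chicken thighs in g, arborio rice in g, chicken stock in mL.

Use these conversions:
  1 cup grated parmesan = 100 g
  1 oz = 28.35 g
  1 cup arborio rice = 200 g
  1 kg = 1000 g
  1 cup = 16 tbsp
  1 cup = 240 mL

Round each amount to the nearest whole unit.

Scaling factor: 6/5 = 1.2.
grated parmesan: 2/3 cup × 6/5 × 100 g/cup = 80 g
chicken thighs: 2 oz × 6/5 × 28.35 g/oz ≈ 68 g
arborio rice: 0.75 cup × 6/5 × 200 g/cup = 180 g
chicken stock: (2 cup + 1 tbsp = 2.0625 cup) × 6/5 × 240 mL/cup = 594 mL

grated parmesan: 80 g; chicken thighs: 68 g; arborio rice: 180 g; chicken stock: 594 mL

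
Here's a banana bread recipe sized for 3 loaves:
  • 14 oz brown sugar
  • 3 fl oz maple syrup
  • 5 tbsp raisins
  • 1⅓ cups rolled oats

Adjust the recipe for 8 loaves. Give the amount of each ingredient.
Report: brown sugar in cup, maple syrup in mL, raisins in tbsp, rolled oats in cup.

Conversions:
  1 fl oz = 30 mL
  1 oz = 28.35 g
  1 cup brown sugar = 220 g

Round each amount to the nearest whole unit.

brown sugar: 5 cup; maple syrup: 240 mL; raisins: 13 tbsp; rolled oats: 4 cup

Scaling factor: 8/3.
brown sugar: 14 oz × 8/3 × 28.35 g/oz ÷ 220 g/cup ≈ 5 cup
maple syrup: 3 fl oz × 8/3 × 30 mL/fl oz = 240 mL
raisins: 5 tbsp × 8/3 ≈ 13 tbsp
rolled oats: 4/3 cup × 8/3 ≈ 4 cup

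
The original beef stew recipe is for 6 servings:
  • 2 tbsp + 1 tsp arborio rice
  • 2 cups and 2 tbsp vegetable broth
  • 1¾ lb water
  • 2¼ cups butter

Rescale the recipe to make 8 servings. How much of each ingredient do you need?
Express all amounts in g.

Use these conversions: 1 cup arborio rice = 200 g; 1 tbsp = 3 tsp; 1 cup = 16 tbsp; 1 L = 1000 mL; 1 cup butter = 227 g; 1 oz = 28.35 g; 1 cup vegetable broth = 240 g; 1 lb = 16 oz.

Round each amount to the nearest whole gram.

Scaling factor: 8/6 = 4/3.
arborio rice: (2 tbsp + 1 tsp = 7/3 tbsp) × 4/3 ÷ 16 tbsp/cup × 200 g/cup ≈ 39 g
vegetable broth: (2 cup + 2 tbsp = 2.125 cup) × 4/3 × 240 g/cup = 680 g
water: 1.75 lb × 4/3 × 16 oz/lb × 28.35 g/oz ≈ 1058 g
butter: 2.25 cup × 4/3 × 227 g/cup = 681 g

arborio rice: 39 g; vegetable broth: 680 g; water: 1058 g; butter: 681 g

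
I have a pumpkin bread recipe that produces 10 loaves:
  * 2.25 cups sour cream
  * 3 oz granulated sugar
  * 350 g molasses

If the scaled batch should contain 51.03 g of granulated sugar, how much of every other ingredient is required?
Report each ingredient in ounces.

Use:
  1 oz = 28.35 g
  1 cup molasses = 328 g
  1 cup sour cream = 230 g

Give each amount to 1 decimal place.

The original recipe has 85.05 g of granulated sugar, so the scaling factor is 51.03 ÷ 85.05 = 3/5 = 0.6.
sour cream: 2.25 cup × 3/5 × 230 g/cup ÷ 28.35 g/oz ≈ 11.0 oz
molasses: 350 g × 3/5 ÷ 28.35 g/oz ≈ 7.4 oz

sour cream: 11.0 oz; molasses: 7.4 oz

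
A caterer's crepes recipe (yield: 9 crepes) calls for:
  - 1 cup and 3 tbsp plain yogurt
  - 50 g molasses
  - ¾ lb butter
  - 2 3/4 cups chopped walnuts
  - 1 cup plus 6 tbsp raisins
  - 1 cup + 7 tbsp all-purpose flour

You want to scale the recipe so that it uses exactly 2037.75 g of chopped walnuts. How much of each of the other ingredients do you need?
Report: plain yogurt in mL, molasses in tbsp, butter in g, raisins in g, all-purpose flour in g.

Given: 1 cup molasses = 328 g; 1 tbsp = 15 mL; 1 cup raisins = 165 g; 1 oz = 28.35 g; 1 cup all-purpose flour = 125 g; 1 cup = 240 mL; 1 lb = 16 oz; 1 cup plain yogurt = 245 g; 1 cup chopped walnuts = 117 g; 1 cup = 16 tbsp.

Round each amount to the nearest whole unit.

plain yogurt: 1805 mL; molasses: 15 tbsp; butter: 2155 g; raisins: 1437 g; all-purpose flour: 1138 g

The original recipe has 321.75 g of chopped walnuts, so the scaling factor is 2037.75 ÷ 321.75 = 19/3.
plain yogurt: (1 cup + 3 tbsp = 1.1875 cup) × 19/3 × 240 mL/cup = 1805 mL
molasses: 50 g × 19/3 ÷ 328 g/cup × 16 tbsp/cup ≈ 15 tbsp
butter: 0.75 lb × 19/3 × 16 oz/lb × 28.35 g/oz ≈ 2155 g
raisins: (1 cup + 6 tbsp = 1.375 cup) × 19/3 × 165 g/cup ≈ 1437 g
all-purpose flour: (1 cup + 7 tbsp = 1.4375 cup) × 19/3 × 125 g/cup ≈ 1138 g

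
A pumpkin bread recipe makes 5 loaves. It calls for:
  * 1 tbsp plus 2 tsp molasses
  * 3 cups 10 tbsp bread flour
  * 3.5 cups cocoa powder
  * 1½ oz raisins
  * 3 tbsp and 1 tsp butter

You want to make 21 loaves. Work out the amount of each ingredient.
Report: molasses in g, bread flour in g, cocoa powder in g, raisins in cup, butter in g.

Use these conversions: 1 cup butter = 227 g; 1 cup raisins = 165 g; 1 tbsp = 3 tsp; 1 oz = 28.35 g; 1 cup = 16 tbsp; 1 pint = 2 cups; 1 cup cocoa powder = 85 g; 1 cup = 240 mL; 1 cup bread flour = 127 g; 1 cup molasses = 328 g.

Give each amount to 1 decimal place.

Scaling factor: 21/5 = 4.2.
molasses: (1 tbsp + 2 tsp = 5/3 tbsp) × 21/5 ÷ 16 tbsp/cup × 328 g/cup = 143.5 g
bread flour: (3 cup + 10 tbsp = 3.625 cup) × 21/5 × 127 g/cup ≈ 1933.6 g
cocoa powder: 3.5 cup × 21/5 × 85 g/cup = 1249.5 g
raisins: 1.5 oz × 21/5 × 28.35 g/oz ÷ 165 g/cup ≈ 1.1 cup
butter: (3 tbsp + 1 tsp = 10/3 tbsp) × 21/5 ÷ 16 tbsp/cup × 227 g/cup ≈ 198.6 g

molasses: 143.5 g; bread flour: 1933.6 g; cocoa powder: 1249.5 g; raisins: 1.1 cup; butter: 198.6 g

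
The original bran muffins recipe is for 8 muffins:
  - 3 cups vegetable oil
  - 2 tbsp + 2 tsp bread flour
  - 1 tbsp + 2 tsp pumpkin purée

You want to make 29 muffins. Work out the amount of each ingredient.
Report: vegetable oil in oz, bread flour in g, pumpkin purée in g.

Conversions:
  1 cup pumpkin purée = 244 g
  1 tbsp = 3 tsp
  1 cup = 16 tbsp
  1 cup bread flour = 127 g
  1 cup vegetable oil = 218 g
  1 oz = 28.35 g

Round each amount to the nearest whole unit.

vegetable oil: 84 oz; bread flour: 77 g; pumpkin purée: 92 g

Scaling factor: 29/8 = 3.625.
vegetable oil: 3 cup × 29/8 × 218 g/cup ÷ 28.35 g/oz ≈ 84 oz
bread flour: (2 tbsp + 2 tsp = 8/3 tbsp) × 29/8 ÷ 16 tbsp/cup × 127 g/cup ≈ 77 g
pumpkin purée: (1 tbsp + 2 tsp = 5/3 tbsp) × 29/8 ÷ 16 tbsp/cup × 244 g/cup ≈ 92 g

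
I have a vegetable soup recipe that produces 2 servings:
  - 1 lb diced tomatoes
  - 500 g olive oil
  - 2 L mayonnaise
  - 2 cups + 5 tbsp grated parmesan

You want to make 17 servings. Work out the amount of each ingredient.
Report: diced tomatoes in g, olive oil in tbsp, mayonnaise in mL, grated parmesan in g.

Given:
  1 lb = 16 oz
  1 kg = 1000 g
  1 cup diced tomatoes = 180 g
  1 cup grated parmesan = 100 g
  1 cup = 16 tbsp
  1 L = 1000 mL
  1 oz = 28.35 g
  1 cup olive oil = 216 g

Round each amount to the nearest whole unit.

diced tomatoes: 3856 g; olive oil: 315 tbsp; mayonnaise: 17000 mL; grated parmesan: 1966 g

Scaling factor: 17/2 = 8.5.
diced tomatoes: 1 lb × 17/2 × 16 oz/lb × 28.35 g/oz ≈ 3856 g
olive oil: 500 g × 17/2 ÷ 216 g/cup × 16 tbsp/cup ≈ 315 tbsp
mayonnaise: 2 L × 17/2 × 1000 mL/L = 17000 mL
grated parmesan: (2 cup + 5 tbsp = 2.3125 cup) × 17/2 × 100 g/cup ≈ 1966 g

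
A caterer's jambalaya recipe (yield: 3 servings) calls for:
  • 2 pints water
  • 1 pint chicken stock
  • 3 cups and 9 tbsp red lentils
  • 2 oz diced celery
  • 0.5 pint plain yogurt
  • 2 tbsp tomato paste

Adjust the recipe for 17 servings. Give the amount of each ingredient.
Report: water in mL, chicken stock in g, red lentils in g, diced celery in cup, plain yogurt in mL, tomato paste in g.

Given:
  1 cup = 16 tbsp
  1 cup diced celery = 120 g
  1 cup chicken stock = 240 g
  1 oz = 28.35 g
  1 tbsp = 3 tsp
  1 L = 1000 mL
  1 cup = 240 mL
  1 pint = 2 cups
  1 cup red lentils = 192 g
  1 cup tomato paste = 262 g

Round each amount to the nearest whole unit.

Scaling factor: 17/3.
water: 2 pint × 17/3 × 2 cup/pint × 240 mL/cup = 5440 mL
chicken stock: 1 pint × 17/3 × 2 cup/pint × 240 g/cup = 2720 g
red lentils: (3 cup + 9 tbsp = 3.5625 cup) × 17/3 × 192 g/cup = 3876 g
diced celery: 2 oz × 17/3 × 28.35 g/oz ÷ 120 g/cup ≈ 3 cup
plain yogurt: 0.5 pint × 17/3 × 2 cup/pint × 240 mL/cup = 1360 mL
tomato paste: 2 tbsp × 17/3 ÷ 16 tbsp/cup × 262 g/cup ≈ 186 g

water: 5440 mL; chicken stock: 2720 g; red lentils: 3876 g; diced celery: 3 cup; plain yogurt: 1360 mL; tomato paste: 186 g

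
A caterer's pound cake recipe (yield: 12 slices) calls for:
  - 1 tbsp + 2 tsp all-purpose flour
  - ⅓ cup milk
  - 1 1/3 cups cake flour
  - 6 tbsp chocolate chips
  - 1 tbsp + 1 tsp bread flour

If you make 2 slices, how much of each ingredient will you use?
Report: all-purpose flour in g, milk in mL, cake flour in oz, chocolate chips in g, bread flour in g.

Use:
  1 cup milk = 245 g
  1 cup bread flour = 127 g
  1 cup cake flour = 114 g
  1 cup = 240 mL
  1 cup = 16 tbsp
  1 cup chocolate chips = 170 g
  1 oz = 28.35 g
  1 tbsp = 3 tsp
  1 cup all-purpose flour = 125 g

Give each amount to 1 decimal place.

Scaling factor: 2/12 = 1/6.
all-purpose flour: (1 tbsp + 2 tsp = 5/3 tbsp) × 1/6 ÷ 16 tbsp/cup × 125 g/cup ≈ 2.2 g
milk: 1/3 cup × 1/6 × 240 mL/cup ≈ 13.3 mL
cake flour: 4/3 cup × 1/6 × 114 g/cup ÷ 28.35 g/oz ≈ 0.9 oz
chocolate chips: 6 tbsp × 1/6 ÷ 16 tbsp/cup × 170 g/cup ≈ 10.6 g
bread flour: (1 tbsp + 1 tsp = 4/3 tbsp) × 1/6 ÷ 16 tbsp/cup × 127 g/cup ≈ 1.8 g

all-purpose flour: 2.2 g; milk: 13.3 mL; cake flour: 0.9 oz; chocolate chips: 10.6 g; bread flour: 1.8 g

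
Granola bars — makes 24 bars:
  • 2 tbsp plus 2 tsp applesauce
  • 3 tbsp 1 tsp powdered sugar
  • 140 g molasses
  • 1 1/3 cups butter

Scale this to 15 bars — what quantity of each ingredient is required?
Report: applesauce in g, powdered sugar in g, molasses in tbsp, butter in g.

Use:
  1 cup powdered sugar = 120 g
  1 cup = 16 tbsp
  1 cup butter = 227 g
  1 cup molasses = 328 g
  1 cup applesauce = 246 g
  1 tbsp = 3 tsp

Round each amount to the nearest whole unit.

Scaling factor: 15/24 = 5/8 = 0.625.
applesauce: (2 tbsp + 2 tsp = 8/3 tbsp) × 5/8 ÷ 16 tbsp/cup × 246 g/cup ≈ 26 g
powdered sugar: (3 tbsp + 1 tsp = 10/3 tbsp) × 5/8 ÷ 16 tbsp/cup × 120 g/cup ≈ 16 g
molasses: 140 g × 5/8 ÷ 328 g/cup × 16 tbsp/cup ≈ 4 tbsp
butter: 4/3 cup × 5/8 × 227 g/cup ≈ 189 g

applesauce: 26 g; powdered sugar: 16 g; molasses: 4 tbsp; butter: 189 g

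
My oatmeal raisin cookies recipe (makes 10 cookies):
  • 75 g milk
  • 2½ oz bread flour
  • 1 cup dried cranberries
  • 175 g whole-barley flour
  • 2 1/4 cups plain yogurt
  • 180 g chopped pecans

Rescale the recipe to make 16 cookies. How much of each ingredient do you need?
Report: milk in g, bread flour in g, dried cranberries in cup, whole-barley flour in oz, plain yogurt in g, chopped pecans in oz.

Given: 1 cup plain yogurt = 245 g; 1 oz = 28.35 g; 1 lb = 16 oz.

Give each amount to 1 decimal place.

Scaling factor: 16/10 = 8/5 = 1.6.
milk: 75 g × 8/5 = 120.0 g
bread flour: 2.5 oz × 8/5 × 28.35 g/oz = 113.4 g
dried cranberries: 1 cup × 8/5 = 1.6 cup
whole-barley flour: 175 g × 8/5 ÷ 28.35 g/oz ≈ 9.9 oz
plain yogurt: 2.25 cup × 8/5 × 245 g/cup = 882.0 g
chopped pecans: 180 g × 8/5 ÷ 28.35 g/oz ≈ 10.2 oz

milk: 120.0 g; bread flour: 113.4 g; dried cranberries: 1.6 cup; whole-barley flour: 9.9 oz; plain yogurt: 882.0 g; chopped pecans: 10.2 oz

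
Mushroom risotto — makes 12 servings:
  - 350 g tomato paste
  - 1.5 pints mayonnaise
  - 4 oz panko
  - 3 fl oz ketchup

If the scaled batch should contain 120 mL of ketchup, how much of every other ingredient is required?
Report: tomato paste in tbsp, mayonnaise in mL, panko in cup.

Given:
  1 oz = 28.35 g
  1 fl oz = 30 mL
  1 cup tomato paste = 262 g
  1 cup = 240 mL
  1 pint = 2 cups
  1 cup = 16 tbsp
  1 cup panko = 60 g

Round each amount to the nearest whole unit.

tomato paste: 28 tbsp; mayonnaise: 960 mL; panko: 3 cup

The original recipe has 90 mL of ketchup, so the scaling factor is 120 ÷ 90 = 4/3.
tomato paste: 350 g × 4/3 ÷ 262 g/cup × 16 tbsp/cup ≈ 28 tbsp
mayonnaise: 1.5 pint × 4/3 × 2 cup/pint × 240 mL/cup = 960 mL
panko: 4 oz × 4/3 × 28.35 g/oz ÷ 60 g/cup ≈ 3 cup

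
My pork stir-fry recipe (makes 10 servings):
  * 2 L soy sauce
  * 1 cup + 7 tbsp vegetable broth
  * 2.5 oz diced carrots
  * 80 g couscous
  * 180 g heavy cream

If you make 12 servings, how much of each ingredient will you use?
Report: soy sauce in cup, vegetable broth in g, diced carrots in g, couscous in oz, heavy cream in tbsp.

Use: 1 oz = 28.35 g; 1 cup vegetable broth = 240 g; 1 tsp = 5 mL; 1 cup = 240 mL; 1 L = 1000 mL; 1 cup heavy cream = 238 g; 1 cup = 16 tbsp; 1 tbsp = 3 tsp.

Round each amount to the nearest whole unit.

Scaling factor: 12/10 = 6/5 = 1.2.
soy sauce: 2 L × 6/5 × 1000 mL/L ÷ 240 mL/cup = 10 cup
vegetable broth: (1 cup + 7 tbsp = 1.4375 cup) × 6/5 × 240 g/cup = 414 g
diced carrots: 2.5 oz × 6/5 × 28.35 g/oz ≈ 85 g
couscous: 80 g × 6/5 ÷ 28.35 g/oz ≈ 3 oz
heavy cream: 180 g × 6/5 ÷ 238 g/cup × 16 tbsp/cup ≈ 15 tbsp

soy sauce: 10 cup; vegetable broth: 414 g; diced carrots: 85 g; couscous: 3 oz; heavy cream: 15 tbsp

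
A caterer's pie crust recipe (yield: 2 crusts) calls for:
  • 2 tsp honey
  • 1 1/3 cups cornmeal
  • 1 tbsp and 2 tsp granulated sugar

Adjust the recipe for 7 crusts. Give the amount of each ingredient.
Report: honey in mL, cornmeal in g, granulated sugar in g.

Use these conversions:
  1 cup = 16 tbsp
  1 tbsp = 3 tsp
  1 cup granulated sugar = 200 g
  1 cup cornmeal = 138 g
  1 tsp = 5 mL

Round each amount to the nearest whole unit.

Scaling factor: 7/2 = 3.5.
honey: 2 tsp × 7/2 × 5 mL/tsp = 35 mL
cornmeal: 4/3 cup × 7/2 × 138 g/cup = 644 g
granulated sugar: (1 tbsp + 2 tsp = 5/3 tbsp) × 7/2 ÷ 16 tbsp/cup × 200 g/cup ≈ 73 g

honey: 35 mL; cornmeal: 644 g; granulated sugar: 73 g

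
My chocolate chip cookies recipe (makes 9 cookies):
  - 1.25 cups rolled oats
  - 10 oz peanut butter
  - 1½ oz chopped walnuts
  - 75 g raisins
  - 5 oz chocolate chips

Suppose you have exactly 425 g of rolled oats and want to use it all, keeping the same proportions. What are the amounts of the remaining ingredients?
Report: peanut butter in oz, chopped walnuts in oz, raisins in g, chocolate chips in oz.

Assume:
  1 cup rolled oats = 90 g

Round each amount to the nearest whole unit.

The original recipe has 112.5 g of rolled oats, so the scaling factor is 425 ÷ 112.5 = 34/9.
peanut butter: 10 oz × 34/9 ≈ 38 oz
chopped walnuts: 1.5 oz × 34/9 ≈ 6 oz
raisins: 75 g × 34/9 ≈ 283 g
chocolate chips: 5 oz × 34/9 ≈ 19 oz

peanut butter: 38 oz; chopped walnuts: 6 oz; raisins: 283 g; chocolate chips: 19 oz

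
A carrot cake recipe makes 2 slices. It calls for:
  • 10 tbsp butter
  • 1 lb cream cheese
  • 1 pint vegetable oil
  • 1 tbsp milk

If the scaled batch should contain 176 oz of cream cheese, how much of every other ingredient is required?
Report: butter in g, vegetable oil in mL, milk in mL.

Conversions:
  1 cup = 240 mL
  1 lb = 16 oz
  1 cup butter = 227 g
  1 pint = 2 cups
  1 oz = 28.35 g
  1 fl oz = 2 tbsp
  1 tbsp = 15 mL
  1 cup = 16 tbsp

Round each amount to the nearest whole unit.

The original recipe has 16 oz of cream cheese, so the scaling factor is 176 ÷ 16 = 11.
butter: 10 tbsp × 11 ÷ 16 tbsp/cup × 227 g/cup ≈ 1561 g
vegetable oil: 1 pint × 11 × 2 cup/pint × 240 mL/cup = 5280 mL
milk: 1 tbsp × 11 × 15 mL/tbsp = 165 mL

butter: 1561 g; vegetable oil: 5280 mL; milk: 165 mL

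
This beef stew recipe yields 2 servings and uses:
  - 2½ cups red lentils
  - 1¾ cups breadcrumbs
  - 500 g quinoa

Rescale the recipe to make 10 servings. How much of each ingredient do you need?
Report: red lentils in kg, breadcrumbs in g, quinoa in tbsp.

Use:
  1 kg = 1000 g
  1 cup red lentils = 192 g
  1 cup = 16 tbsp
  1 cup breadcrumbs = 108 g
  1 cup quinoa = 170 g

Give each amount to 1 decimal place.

red lentils: 2.4 kg; breadcrumbs: 945.0 g; quinoa: 235.3 tbsp

Scaling factor: 10/2 = 5.
red lentils: 2.5 cup × 5 × 192 g/cup ÷ 1000 g/kg = 2.4 kg
breadcrumbs: 1.75 cup × 5 × 108 g/cup = 945.0 g
quinoa: 500 g × 5 ÷ 170 g/cup × 16 tbsp/cup ≈ 235.3 tbsp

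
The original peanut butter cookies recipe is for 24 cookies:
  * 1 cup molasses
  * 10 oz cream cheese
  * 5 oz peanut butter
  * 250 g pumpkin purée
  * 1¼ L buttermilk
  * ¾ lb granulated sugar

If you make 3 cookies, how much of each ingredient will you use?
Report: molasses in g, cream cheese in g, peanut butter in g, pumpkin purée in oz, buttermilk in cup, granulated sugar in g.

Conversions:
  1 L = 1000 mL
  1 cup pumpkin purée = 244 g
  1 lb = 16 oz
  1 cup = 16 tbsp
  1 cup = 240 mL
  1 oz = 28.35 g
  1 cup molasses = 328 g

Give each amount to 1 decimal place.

molasses: 41.0 g; cream cheese: 35.4 g; peanut butter: 17.7 g; pumpkin purée: 1.1 oz; buttermilk: 0.7 cup; granulated sugar: 42.5 g

Scaling factor: 3/24 = 1/8 = 0.125.
molasses: 1 cup × 1/8 × 328 g/cup = 41.0 g
cream cheese: 10 oz × 1/8 × 28.35 g/oz ≈ 35.4 g
peanut butter: 5 oz × 1/8 × 28.35 g/oz ≈ 17.7 g
pumpkin purée: 250 g × 1/8 ÷ 28.35 g/oz ≈ 1.1 oz
buttermilk: 1.25 L × 1/8 × 1000 mL/L ÷ 240 mL/cup ≈ 0.7 cup
granulated sugar: 0.75 lb × 1/8 × 16 oz/lb × 28.35 g/oz ≈ 42.5 g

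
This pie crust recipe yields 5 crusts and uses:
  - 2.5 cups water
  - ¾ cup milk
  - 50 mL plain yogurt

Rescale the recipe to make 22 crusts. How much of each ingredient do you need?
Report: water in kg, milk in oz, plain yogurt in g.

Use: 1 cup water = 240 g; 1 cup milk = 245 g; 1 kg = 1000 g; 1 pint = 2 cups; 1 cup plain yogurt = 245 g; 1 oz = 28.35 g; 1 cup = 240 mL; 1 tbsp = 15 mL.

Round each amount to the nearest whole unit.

Scaling factor: 22/5 = 4.4.
water: 2.5 cup × 22/5 × 240 g/cup ÷ 1000 g/kg ≈ 3 kg
milk: 0.75 cup × 22/5 × 245 g/cup ÷ 28.35 g/oz ≈ 29 oz
plain yogurt: 50 mL × 22/5 ÷ 240 mL/cup × 245 g/cup ≈ 225 g

water: 3 kg; milk: 29 oz; plain yogurt: 225 g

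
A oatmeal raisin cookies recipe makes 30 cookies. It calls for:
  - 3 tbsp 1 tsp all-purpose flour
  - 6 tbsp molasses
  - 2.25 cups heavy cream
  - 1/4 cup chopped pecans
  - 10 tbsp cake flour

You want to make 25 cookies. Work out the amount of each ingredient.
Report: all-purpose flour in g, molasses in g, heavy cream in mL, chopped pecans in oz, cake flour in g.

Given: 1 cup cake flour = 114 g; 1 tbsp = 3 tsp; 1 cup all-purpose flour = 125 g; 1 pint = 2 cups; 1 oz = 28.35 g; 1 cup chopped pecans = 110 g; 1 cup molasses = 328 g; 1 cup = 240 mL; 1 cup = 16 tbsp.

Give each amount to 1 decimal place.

all-purpose flour: 21.7 g; molasses: 102.5 g; heavy cream: 450.0 mL; chopped pecans: 0.8 oz; cake flour: 59.4 g

Scaling factor: 25/30 = 5/6.
all-purpose flour: (3 tbsp + 1 tsp = 10/3 tbsp) × 5/6 ÷ 16 tbsp/cup × 125 g/cup ≈ 21.7 g
molasses: 6 tbsp × 5/6 ÷ 16 tbsp/cup × 328 g/cup = 102.5 g
heavy cream: 2.25 cup × 5/6 × 240 mL/cup = 450.0 mL
chopped pecans: 0.25 cup × 5/6 × 110 g/cup ÷ 28.35 g/oz ≈ 0.8 oz
cake flour: 10 tbsp × 5/6 ÷ 16 tbsp/cup × 114 g/cup ≈ 59.4 g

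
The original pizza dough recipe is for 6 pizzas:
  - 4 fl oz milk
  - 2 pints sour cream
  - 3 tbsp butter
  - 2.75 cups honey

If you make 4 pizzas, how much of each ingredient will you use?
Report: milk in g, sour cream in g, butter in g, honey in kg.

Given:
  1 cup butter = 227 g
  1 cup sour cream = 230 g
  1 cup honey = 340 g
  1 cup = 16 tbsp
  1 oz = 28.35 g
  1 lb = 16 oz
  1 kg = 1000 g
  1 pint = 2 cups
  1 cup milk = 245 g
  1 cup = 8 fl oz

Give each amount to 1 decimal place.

milk: 81.7 g; sour cream: 613.3 g; butter: 28.4 g; honey: 0.6 kg

Scaling factor: 4/6 = 2/3.
milk: 4 fl oz × 2/3 ÷ 8 fl oz/cup × 245 g/cup ≈ 81.7 g
sour cream: 2 pint × 2/3 × 2 cup/pint × 230 g/cup ≈ 613.3 g
butter: 3 tbsp × 2/3 ÷ 16 tbsp/cup × 227 g/cup ≈ 28.4 g
honey: 2.75 cup × 2/3 × 340 g/cup ÷ 1000 g/kg ≈ 0.6 kg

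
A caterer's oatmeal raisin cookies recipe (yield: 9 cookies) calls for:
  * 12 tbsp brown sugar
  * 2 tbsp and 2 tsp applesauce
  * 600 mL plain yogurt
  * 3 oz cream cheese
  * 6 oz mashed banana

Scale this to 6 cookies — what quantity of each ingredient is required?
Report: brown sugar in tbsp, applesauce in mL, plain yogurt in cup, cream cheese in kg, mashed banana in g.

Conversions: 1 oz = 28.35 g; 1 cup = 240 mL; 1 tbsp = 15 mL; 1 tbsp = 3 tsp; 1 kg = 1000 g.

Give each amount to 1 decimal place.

brown sugar: 8.0 tbsp; applesauce: 26.7 mL; plain yogurt: 1.7 cup; cream cheese: 0.1 kg; mashed banana: 113.4 g

Scaling factor: 6/9 = 2/3.
brown sugar: 12 tbsp × 2/3 = 8.0 tbsp
applesauce: (2 tbsp + 2 tsp = 8/3 tbsp) × 2/3 × 15 mL/tbsp ≈ 26.7 mL
plain yogurt: 600 mL × 2/3 ÷ 240 mL/cup ≈ 1.7 cup
cream cheese: 3 oz × 2/3 × 28.35 g/oz ÷ 1000 g/kg ≈ 0.1 kg
mashed banana: 6 oz × 2/3 × 28.35 g/oz = 113.4 g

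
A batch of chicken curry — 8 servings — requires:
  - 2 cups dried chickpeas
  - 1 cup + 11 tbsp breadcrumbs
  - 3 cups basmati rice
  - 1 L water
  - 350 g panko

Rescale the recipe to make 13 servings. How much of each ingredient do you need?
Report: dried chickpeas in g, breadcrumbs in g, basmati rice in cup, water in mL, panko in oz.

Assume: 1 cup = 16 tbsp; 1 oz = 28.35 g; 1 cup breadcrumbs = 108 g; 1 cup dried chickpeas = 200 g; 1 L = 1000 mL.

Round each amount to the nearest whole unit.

Scaling factor: 13/8 = 1.625.
dried chickpeas: 2 cup × 13/8 × 200 g/cup = 650 g
breadcrumbs: (1 cup + 11 tbsp = 1.6875 cup) × 13/8 × 108 g/cup ≈ 296 g
basmati rice: 3 cup × 13/8 ≈ 5 cup
water: 1 L × 13/8 × 1000 mL/L = 1625 mL
panko: 350 g × 13/8 ÷ 28.35 g/oz ≈ 20 oz

dried chickpeas: 650 g; breadcrumbs: 296 g; basmati rice: 5 cup; water: 1625 mL; panko: 20 oz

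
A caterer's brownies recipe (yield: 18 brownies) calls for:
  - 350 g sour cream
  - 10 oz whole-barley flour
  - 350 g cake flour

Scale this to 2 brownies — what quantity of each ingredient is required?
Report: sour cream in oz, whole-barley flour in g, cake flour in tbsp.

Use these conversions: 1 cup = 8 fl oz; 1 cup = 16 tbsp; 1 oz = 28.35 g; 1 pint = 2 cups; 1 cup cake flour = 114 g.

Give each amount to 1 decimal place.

Scaling factor: 2/18 = 1/9.
sour cream: 350 g × 1/9 ÷ 28.35 g/oz ≈ 1.4 oz
whole-barley flour: 10 oz × 1/9 × 28.35 g/oz = 31.5 g
cake flour: 350 g × 1/9 ÷ 114 g/cup × 16 tbsp/cup ≈ 5.5 tbsp

sour cream: 1.4 oz; whole-barley flour: 31.5 g; cake flour: 5.5 tbsp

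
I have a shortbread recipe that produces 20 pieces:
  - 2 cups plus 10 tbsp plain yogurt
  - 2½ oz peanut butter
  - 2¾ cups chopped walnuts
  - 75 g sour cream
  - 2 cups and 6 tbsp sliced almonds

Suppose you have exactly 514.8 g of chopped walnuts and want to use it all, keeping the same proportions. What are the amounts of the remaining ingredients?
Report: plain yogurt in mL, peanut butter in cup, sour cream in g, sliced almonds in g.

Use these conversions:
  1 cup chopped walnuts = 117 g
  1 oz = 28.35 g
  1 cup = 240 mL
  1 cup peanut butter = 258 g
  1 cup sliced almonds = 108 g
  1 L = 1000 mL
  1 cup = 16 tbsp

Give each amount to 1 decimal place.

The original recipe has 321.75 g of chopped walnuts, so the scaling factor is 514.8 ÷ 321.75 = 8/5 = 1.6.
plain yogurt: (2 cup + 10 tbsp = 2.625 cup) × 8/5 × 240 mL/cup = 1008.0 mL
peanut butter: 2.5 oz × 8/5 × 28.35 g/oz ÷ 258 g/cup ≈ 0.4 cup
sour cream: 75 g × 8/5 = 120.0 g
sliced almonds: (2 cup + 6 tbsp = 2.375 cup) × 8/5 × 108 g/cup = 410.4 g

plain yogurt: 1008.0 mL; peanut butter: 0.4 cup; sour cream: 120.0 g; sliced almonds: 410.4 g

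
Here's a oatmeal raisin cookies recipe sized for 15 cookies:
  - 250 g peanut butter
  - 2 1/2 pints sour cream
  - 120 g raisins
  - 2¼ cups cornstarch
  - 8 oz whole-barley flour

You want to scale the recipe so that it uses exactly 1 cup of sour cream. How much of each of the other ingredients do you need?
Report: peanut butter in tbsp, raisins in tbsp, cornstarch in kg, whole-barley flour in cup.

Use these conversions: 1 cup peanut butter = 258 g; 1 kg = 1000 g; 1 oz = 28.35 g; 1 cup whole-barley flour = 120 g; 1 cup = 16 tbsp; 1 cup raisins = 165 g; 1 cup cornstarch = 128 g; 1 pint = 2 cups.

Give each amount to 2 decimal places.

The original recipe has 5 cup of sour cream, so the scaling factor is 1 ÷ 5 = 1/5 = 0.2.
peanut butter: 250 g × 1/5 ÷ 258 g/cup × 16 tbsp/cup ≈ 3.10 tbsp
raisins: 120 g × 1/5 ÷ 165 g/cup × 16 tbsp/cup ≈ 2.33 tbsp
cornstarch: 2.25 cup × 1/5 × 128 g/cup ÷ 1000 g/kg ≈ 0.06 kg
whole-barley flour: 8 oz × 1/5 × 28.35 g/oz ÷ 120 g/cup ≈ 0.38 cup

peanut butter: 3.10 tbsp; raisins: 2.33 tbsp; cornstarch: 0.06 kg; whole-barley flour: 0.38 cup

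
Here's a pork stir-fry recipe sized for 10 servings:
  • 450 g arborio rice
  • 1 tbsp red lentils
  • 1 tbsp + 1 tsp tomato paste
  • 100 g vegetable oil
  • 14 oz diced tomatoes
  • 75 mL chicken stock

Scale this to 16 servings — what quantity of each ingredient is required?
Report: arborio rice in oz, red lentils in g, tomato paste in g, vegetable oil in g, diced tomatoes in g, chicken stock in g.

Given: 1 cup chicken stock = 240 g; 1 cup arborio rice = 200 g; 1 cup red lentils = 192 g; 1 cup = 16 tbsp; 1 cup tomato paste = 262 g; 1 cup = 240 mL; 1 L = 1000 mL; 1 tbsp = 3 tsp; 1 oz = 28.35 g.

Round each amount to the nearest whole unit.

arborio rice: 25 oz; red lentils: 19 g; tomato paste: 35 g; vegetable oil: 160 g; diced tomatoes: 635 g; chicken stock: 120 g

Scaling factor: 16/10 = 8/5 = 1.6.
arborio rice: 450 g × 8/5 ÷ 28.35 g/oz ≈ 25 oz
red lentils: 1 tbsp × 8/5 ÷ 16 tbsp/cup × 192 g/cup ≈ 19 g
tomato paste: (1 tbsp + 1 tsp = 4/3 tbsp) × 8/5 ÷ 16 tbsp/cup × 262 g/cup ≈ 35 g
vegetable oil: 100 g × 8/5 = 160 g
diced tomatoes: 14 oz × 8/5 × 28.35 g/oz ≈ 635 g
chicken stock: 75 mL × 8/5 ÷ 240 mL/cup × 240 g/cup = 120 g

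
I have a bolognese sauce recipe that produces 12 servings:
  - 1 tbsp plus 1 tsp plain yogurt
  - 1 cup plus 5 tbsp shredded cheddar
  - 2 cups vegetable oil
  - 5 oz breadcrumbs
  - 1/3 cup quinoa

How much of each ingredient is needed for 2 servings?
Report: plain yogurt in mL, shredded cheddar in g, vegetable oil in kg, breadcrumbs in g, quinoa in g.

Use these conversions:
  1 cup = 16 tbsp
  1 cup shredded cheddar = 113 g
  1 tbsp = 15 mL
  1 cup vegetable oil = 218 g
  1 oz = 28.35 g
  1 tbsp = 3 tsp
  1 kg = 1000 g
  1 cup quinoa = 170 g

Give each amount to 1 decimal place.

plain yogurt: 3.3 mL; shredded cheddar: 24.7 g; vegetable oil: 0.1 kg; breadcrumbs: 23.6 g; quinoa: 9.4 g

Scaling factor: 2/12 = 1/6.
plain yogurt: (1 tbsp + 1 tsp = 4/3 tbsp) × 1/6 × 15 mL/tbsp ≈ 3.3 mL
shredded cheddar: (1 cup + 5 tbsp = 1.3125 cup) × 1/6 × 113 g/cup ≈ 24.7 g
vegetable oil: 2 cup × 1/6 × 218 g/cup ÷ 1000 g/kg ≈ 0.1 kg
breadcrumbs: 5 oz × 1/6 × 28.35 g/oz ≈ 23.6 g
quinoa: 1/3 cup × 1/6 × 170 g/cup ≈ 9.4 g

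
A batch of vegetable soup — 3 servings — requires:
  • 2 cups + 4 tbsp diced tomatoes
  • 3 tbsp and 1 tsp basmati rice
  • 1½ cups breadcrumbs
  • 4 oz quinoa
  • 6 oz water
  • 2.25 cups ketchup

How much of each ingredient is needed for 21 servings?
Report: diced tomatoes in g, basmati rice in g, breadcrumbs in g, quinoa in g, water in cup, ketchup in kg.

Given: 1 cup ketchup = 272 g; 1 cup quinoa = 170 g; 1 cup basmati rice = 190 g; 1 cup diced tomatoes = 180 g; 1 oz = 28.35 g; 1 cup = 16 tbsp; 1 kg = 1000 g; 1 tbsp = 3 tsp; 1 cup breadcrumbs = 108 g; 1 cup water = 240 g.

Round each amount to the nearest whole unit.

Scaling factor: 21/3 = 7.
diced tomatoes: (2 cup + 4 tbsp = 2.25 cup) × 7 × 180 g/cup = 2835 g
basmati rice: (3 tbsp + 1 tsp = 10/3 tbsp) × 7 ÷ 16 tbsp/cup × 190 g/cup ≈ 277 g
breadcrumbs: 1.5 cup × 7 × 108 g/cup = 1134 g
quinoa: 4 oz × 7 × 28.35 g/oz ≈ 794 g
water: 6 oz × 7 × 28.35 g/oz ÷ 240 g/cup ≈ 5 cup
ketchup: 2.25 cup × 7 × 272 g/cup ÷ 1000 g/kg ≈ 4 kg

diced tomatoes: 2835 g; basmati rice: 277 g; breadcrumbs: 1134 g; quinoa: 794 g; water: 5 cup; ketchup: 4 kg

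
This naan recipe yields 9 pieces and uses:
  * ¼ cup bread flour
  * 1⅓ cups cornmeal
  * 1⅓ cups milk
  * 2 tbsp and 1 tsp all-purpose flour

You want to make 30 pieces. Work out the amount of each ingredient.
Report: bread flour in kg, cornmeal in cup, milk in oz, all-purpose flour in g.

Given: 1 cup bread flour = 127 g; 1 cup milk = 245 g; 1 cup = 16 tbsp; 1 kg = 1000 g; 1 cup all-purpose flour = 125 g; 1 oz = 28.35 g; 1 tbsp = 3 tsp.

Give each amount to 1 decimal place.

bread flour: 0.1 kg; cornmeal: 4.4 cup; milk: 38.4 oz; all-purpose flour: 60.8 g

Scaling factor: 30/9 = 10/3.
bread flour: 0.25 cup × 10/3 × 127 g/cup ÷ 1000 g/kg ≈ 0.1 kg
cornmeal: 4/3 cup × 10/3 ≈ 4.4 cup
milk: 4/3 cup × 10/3 × 245 g/cup ÷ 28.35 g/oz ≈ 38.4 oz
all-purpose flour: (2 tbsp + 1 tsp = 7/3 tbsp) × 10/3 ÷ 16 tbsp/cup × 125 g/cup ≈ 60.8 g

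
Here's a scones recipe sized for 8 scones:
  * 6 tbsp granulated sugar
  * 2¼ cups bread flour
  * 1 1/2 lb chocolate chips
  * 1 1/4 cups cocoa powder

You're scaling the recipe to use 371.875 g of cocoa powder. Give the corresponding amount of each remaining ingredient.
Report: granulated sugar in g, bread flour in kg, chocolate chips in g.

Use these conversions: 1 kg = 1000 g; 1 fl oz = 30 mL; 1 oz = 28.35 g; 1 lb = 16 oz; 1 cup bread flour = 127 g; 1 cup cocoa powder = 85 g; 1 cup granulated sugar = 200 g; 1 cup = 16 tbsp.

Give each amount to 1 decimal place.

granulated sugar: 262.5 g; bread flour: 1.0 kg; chocolate chips: 2381.4 g

The original recipe has 106.25 g of cocoa powder, so the scaling factor is 371.875 ÷ 106.25 = 7/2 = 3.5.
granulated sugar: 6 tbsp × 7/2 ÷ 16 tbsp/cup × 200 g/cup = 262.5 g
bread flour: 2.25 cup × 7/2 × 127 g/cup ÷ 1000 g/kg ≈ 1.0 kg
chocolate chips: 1.5 lb × 7/2 × 16 oz/lb × 28.35 g/oz = 2381.4 g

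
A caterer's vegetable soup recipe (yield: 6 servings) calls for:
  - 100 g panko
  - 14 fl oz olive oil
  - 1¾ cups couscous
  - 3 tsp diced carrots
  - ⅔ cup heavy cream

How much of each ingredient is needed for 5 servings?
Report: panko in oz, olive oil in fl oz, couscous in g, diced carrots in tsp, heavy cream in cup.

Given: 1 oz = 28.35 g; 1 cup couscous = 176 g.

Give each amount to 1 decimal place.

panko: 2.9 oz; olive oil: 11.7 fl oz; couscous: 256.7 g; diced carrots: 2.5 tsp; heavy cream: 0.6 cup

Scaling factor: 5/6.
panko: 100 g × 5/6 ÷ 28.35 g/oz ≈ 2.9 oz
olive oil: 14 fl oz × 5/6 ≈ 11.7 fl oz
couscous: 1.75 cup × 5/6 × 176 g/cup ≈ 256.7 g
diced carrots: 3 tsp × 5/6 = 2.5 tsp
heavy cream: 2/3 cup × 5/6 ≈ 0.6 cup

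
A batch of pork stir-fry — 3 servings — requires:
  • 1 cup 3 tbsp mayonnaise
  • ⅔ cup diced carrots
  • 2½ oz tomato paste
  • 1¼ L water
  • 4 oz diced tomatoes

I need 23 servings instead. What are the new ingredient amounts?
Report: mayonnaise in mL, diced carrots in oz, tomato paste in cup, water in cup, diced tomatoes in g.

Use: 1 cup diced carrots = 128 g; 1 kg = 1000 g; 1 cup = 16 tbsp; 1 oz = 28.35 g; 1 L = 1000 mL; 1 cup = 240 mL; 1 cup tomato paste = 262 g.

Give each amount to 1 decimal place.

Scaling factor: 23/3.
mayonnaise: (1 cup + 3 tbsp = 1.1875 cup) × 23/3 × 240 mL/cup = 2185.0 mL
diced carrots: 2/3 cup × 23/3 × 128 g/cup ÷ 28.35 g/oz ≈ 23.1 oz
tomato paste: 2.5 oz × 23/3 × 28.35 g/oz ÷ 262 g/cup ≈ 2.1 cup
water: 1.25 L × 23/3 × 1000 mL/L ÷ 240 mL/cup ≈ 39.9 cup
diced tomatoes: 4 oz × 23/3 × 28.35 g/oz = 869.4 g

mayonnaise: 2185.0 mL; diced carrots: 23.1 oz; tomato paste: 2.1 cup; water: 39.9 cup; diced tomatoes: 869.4 g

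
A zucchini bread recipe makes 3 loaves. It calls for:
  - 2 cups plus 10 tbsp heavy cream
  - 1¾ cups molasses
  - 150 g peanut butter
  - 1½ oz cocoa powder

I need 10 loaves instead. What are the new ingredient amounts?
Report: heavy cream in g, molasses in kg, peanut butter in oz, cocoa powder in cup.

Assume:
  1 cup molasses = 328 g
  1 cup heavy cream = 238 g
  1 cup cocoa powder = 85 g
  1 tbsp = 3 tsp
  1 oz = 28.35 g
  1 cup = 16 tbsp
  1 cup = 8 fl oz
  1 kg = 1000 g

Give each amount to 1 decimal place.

heavy cream: 2082.5 g; molasses: 1.9 kg; peanut butter: 17.6 oz; cocoa powder: 1.7 cup

Scaling factor: 10/3.
heavy cream: (2 cup + 10 tbsp = 2.625 cup) × 10/3 × 238 g/cup = 2082.5 g
molasses: 1.75 cup × 10/3 × 328 g/cup ÷ 1000 g/kg ≈ 1.9 kg
peanut butter: 150 g × 10/3 ÷ 28.35 g/oz ≈ 17.6 oz
cocoa powder: 1.5 oz × 10/3 × 28.35 g/oz ÷ 85 g/cup ≈ 1.7 cup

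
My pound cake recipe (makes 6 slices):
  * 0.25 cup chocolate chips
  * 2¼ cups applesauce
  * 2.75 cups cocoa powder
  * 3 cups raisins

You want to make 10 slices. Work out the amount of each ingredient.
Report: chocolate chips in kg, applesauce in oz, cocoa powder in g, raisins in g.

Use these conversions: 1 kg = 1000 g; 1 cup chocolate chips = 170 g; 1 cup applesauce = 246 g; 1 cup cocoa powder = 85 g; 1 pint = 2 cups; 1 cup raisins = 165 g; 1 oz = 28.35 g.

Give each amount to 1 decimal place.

Scaling factor: 10/6 = 5/3.
chocolate chips: 0.25 cup × 5/3 × 170 g/cup ÷ 1000 g/kg ≈ 0.1 kg
applesauce: 2.25 cup × 5/3 × 246 g/cup ÷ 28.35 g/oz ≈ 32.5 oz
cocoa powder: 2.75 cup × 5/3 × 85 g/cup ≈ 389.6 g
raisins: 3 cup × 5/3 × 165 g/cup = 825.0 g

chocolate chips: 0.1 kg; applesauce: 32.5 oz; cocoa powder: 389.6 g; raisins: 825.0 g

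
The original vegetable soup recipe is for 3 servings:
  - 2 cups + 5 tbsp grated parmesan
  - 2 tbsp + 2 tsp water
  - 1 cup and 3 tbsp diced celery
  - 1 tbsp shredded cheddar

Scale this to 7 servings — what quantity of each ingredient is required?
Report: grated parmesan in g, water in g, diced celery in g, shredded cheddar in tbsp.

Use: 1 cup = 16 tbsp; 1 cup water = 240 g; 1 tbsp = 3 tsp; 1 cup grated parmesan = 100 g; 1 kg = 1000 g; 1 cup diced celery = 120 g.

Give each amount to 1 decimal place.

grated parmesan: 539.6 g; water: 93.3 g; diced celery: 332.5 g; shredded cheddar: 2.3 tbsp

Scaling factor: 7/3.
grated parmesan: (2 cup + 5 tbsp = 2.3125 cup) × 7/3 × 100 g/cup ≈ 539.6 g
water: (2 tbsp + 2 tsp = 8/3 tbsp) × 7/3 ÷ 16 tbsp/cup × 240 g/cup ≈ 93.3 g
diced celery: (1 cup + 3 tbsp = 1.1875 cup) × 7/3 × 120 g/cup = 332.5 g
shredded cheddar: 1 tbsp × 7/3 ≈ 2.3 tbsp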